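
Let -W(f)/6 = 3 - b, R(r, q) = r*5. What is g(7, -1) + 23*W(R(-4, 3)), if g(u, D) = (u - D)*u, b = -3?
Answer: -772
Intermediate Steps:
R(r, q) = 5*r
W(f) = -36 (W(f) = -6*(3 - 1*(-3)) = -6*(3 + 3) = -6*6 = -36)
g(u, D) = u*(u - D)
g(7, -1) + 23*W(R(-4, 3)) = 7*(7 - 1*(-1)) + 23*(-36) = 7*(7 + 1) - 828 = 7*8 - 828 = 56 - 828 = -772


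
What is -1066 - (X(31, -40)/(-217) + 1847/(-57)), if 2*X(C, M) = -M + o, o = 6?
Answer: -12783244/12369 ≈ -1033.5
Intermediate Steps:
X(C, M) = 3 - M/2 (X(C, M) = (-M + 6)/2 = (6 - M)/2 = 3 - M/2)
-1066 - (X(31, -40)/(-217) + 1847/(-57)) = -1066 - ((3 - ½*(-40))/(-217) + 1847/(-57)) = -1066 - ((3 + 20)*(-1/217) + 1847*(-1/57)) = -1066 - (23*(-1/217) - 1847/57) = -1066 - (-23/217 - 1847/57) = -1066 - 1*(-402110/12369) = -1066 + 402110/12369 = -12783244/12369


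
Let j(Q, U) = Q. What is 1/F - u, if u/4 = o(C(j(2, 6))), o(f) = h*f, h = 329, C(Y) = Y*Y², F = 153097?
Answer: -1611805215/153097 ≈ -10528.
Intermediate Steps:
C(Y) = Y³
o(f) = 329*f
u = 10528 (u = 4*(329*2³) = 4*(329*8) = 4*2632 = 10528)
1/F - u = 1/153097 - 1*10528 = 1/153097 - 10528 = -1611805215/153097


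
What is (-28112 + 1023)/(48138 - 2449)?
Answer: -27089/45689 ≈ -0.59290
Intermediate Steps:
(-28112 + 1023)/(48138 - 2449) = -27089/45689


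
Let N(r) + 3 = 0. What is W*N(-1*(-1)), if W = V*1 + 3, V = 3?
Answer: -18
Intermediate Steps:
N(r) = -3 (N(r) = -3 + 0 = -3)
W = 6 (W = 3*1 + 3 = 3 + 3 = 6)
W*N(-1*(-1)) = 6*(-3) = -18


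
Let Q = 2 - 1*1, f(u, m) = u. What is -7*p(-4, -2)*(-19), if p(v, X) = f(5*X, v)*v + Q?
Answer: 5453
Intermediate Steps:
Q = 1 (Q = 2 - 1 = 1)
p(v, X) = 1 + 5*X*v (p(v, X) = (5*X)*v + 1 = 5*X*v + 1 = 1 + 5*X*v)
-7*p(-4, -2)*(-19) = -7*(1 + 5*(-2)*(-4))*(-19) = -7*(1 + 40)*(-19) = -7*41*(-19) = -287*(-19) = 5453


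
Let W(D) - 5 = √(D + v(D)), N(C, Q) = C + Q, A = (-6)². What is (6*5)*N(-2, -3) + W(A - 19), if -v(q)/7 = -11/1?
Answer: -145 + √94 ≈ -135.30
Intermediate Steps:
A = 36
v(q) = 77 (v(q) = -(-77)/1 = -(-77) = -7*(-11) = 77)
W(D) = 5 + √(77 + D) (W(D) = 5 + √(D + 77) = 5 + √(77 + D))
(6*5)*N(-2, -3) + W(A - 19) = (6*5)*(-2 - 3) + (5 + √(77 + (36 - 19))) = 30*(-5) + (5 + √(77 + 17)) = -150 + (5 + √94) = -145 + √94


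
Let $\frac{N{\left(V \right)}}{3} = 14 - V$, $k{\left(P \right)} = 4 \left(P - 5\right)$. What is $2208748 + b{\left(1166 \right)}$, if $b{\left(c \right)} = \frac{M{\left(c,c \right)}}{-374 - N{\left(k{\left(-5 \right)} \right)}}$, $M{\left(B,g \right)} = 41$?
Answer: $\frac{1183888887}{536} \approx 2.2087 \cdot 10^{6}$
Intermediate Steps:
$k{\left(P \right)} = -20 + 4 P$ ($k{\left(P \right)} = 4 \left(-5 + P\right) = -20 + 4 P$)
$N{\left(V \right)} = 42 - 3 V$ ($N{\left(V \right)} = 3 \left(14 - V\right) = 42 - 3 V$)
$b{\left(c \right)} = - \frac{41}{536}$ ($b{\left(c \right)} = \frac{41}{-374 - \left(42 - 3 \left(-20 + 4 \left(-5\right)\right)\right)} = \frac{41}{-374 - \left(42 - 3 \left(-20 - 20\right)\right)} = \frac{41}{-374 - \left(42 - -120\right)} = \frac{41}{-374 - \left(42 + 120\right)} = \frac{41}{-374 - 162} = \frac{41}{-536} = 41 \left(- \frac{1}{536}\right) = - \frac{41}{536}$)
$2208748 + b{\left(1166 \right)} = 2208748 - \frac{41}{536} = \frac{1183888887}{536}$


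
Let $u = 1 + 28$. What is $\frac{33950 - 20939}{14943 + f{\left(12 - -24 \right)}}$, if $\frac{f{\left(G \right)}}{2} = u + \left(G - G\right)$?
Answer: $\frac{13011}{15001} \approx 0.86734$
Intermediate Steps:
$u = 29$
$f{\left(G \right)} = 58$ ($f{\left(G \right)} = 2 \left(29 + \left(G - G\right)\right) = 2 \left(29 + 0\right) = 2 \cdot 29 = 58$)
$\frac{33950 - 20939}{14943 + f{\left(12 - -24 \right)}} = \frac{33950 - 20939}{14943 + 58} = \frac{13011}{15001}$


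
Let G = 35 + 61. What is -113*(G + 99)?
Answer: -22035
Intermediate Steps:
G = 96
-113*(G + 99) = -113*(96 + 99) = -113*195 = -22035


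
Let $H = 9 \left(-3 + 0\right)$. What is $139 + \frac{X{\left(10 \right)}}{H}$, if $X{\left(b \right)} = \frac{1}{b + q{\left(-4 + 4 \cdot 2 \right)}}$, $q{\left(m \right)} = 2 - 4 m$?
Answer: $\frac{15013}{108} \approx 139.01$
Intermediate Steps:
$H = -27$ ($H = 9 \left(-3\right) = -27$)
$X{\left(b \right)} = \frac{1}{-14 + b}$ ($X{\left(b \right)} = \frac{1}{b + \left(2 - 4 \left(-4 + 4 \cdot 2\right)\right)} = \frac{1}{b + \left(2 - 4 \left(-4 + 8\right)\right)} = \frac{1}{b + \left(2 - 16\right)} = \frac{1}{b - 14} = \frac{1}{-14 + b}$)
$139 + \frac{X{\left(10 \right)}}{H} = 139 + \frac{1}{\left(-14 + 10\right) \left(-27\right)} = 139 + \frac{1}{-4} \left(- \frac{1}{27}\right) = 139 - - \frac{1}{108} = 139 + \frac{1}{108} = \frac{15013}{108}$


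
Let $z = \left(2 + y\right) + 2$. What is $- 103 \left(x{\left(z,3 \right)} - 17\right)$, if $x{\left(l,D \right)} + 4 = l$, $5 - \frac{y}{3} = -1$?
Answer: $-103$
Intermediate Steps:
$y = 18$ ($y = 15 - -3 = 15 + 3 = 18$)
$z = 22$ ($z = \left(2 + 18\right) + 2 = 20 + 2 = 22$)
$x{\left(l,D \right)} = -4 + l$
$- 103 \left(x{\left(z,3 \right)} - 17\right) = - 103 \left(\left(-4 + 22\right) - 17\right) = - 103 \left(18 - 17\right) = \left(-103\right) 1 = -103$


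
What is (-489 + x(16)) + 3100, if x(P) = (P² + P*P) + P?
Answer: 3139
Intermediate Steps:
x(P) = P + 2*P² (x(P) = (P² + P²) + P = 2*P² + P = P + 2*P²)
(-489 + x(16)) + 3100 = (-489 + 16*(1 + 2*16)) + 3100 = (-489 + 16*(1 + 32)) + 3100 = (-489 + 16*33) + 3100 = (-489 + 528) + 3100 = 39 + 3100 = 3139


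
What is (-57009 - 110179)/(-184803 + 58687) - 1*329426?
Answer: -10386430557/31529 ≈ -3.2942e+5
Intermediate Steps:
(-57009 - 110179)/(-184803 + 58687) - 1*329426 = -167188/(-126116) - 329426 = -167188*(-1/126116) - 329426 = 41797/31529 - 329426 = -10386430557/31529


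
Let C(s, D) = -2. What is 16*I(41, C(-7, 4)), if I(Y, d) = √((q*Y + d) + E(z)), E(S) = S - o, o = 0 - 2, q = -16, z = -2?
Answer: 16*I*√658 ≈ 410.42*I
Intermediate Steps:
o = -2
E(S) = 2 + S (E(S) = S - 1*(-2) = S + 2 = 2 + S)
I(Y, d) = √(d - 16*Y) (I(Y, d) = √((-16*Y + d) + (2 - 2)) = √((d - 16*Y) + 0) = √(d - 16*Y))
16*I(41, C(-7, 4)) = 16*√(-2 - 16*41) = 16*√(-2 - 656) = 16*√(-658) = 16*(I*√658) = 16*I*√658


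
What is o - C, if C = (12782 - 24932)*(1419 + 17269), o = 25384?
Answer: 227084584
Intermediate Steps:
C = -227059200 (C = -12150*18688 = -227059200)
o - C = 25384 - 1*(-227059200) = 25384 + 227059200 = 227084584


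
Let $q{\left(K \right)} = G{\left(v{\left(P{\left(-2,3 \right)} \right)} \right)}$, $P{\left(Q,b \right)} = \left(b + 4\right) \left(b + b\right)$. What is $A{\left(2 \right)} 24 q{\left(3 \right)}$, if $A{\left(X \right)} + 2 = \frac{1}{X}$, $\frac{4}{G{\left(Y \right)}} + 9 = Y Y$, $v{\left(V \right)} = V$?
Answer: $- \frac{16}{195} \approx -0.082051$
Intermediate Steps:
$P{\left(Q,b \right)} = 2 b \left(4 + b\right)$ ($P{\left(Q,b \right)} = \left(4 + b\right) 2 b = 2 b \left(4 + b\right)$)
$G{\left(Y \right)} = \frac{4}{-9 + Y^{2}}$ ($G{\left(Y \right)} = \frac{4}{-9 + Y Y} = \frac{4}{-9 + Y^{2}}$)
$A{\left(X \right)} = -2 + \frac{1}{X}$
$q{\left(K \right)} = \frac{4}{1755}$ ($q{\left(K \right)} = \frac{4}{-9 + \left(2 \cdot 3 \left(4 + 3\right)\right)^{2}} = \frac{4}{-9 + \left(2 \cdot 3 \cdot 7\right)^{2}} = \frac{4}{-9 + 42^{2}} = \frac{4}{-9 + 1764} = \frac{4}{1755}$)
$A{\left(2 \right)} 24 q{\left(3 \right)} = \left(-2 + \frac{1}{2}\right) 24 \cdot \frac{4}{1755} = \left(- \frac{3}{2}\right) 24 \cdot \frac{4}{1755} = \left(-36\right) \frac{4}{1755} = - \frac{16}{195}$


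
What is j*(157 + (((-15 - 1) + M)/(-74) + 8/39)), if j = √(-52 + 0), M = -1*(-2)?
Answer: 454240*I*√13/1443 ≈ 1135.0*I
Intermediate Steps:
M = 2
j = 2*I*√13 (j = √(-52) = 2*I*√13 ≈ 7.2111*I)
j*(157 + (((-15 - 1) + M)/(-74) + 8/39)) = (2*I*√13)*(157 + (((-15 - 1) + 2)/(-74) + 8/39)) = (2*I*√13)*(157 + ((-16 + 2)*(-1/74) + 8*(1/39))) = (2*I*√13)*(157 + (-14*(-1/74) + 8/39)) = (2*I*√13)*(157 + (7/37 + 8/39)) = (2*I*√13)*(157 + 569/1443) = (2*I*√13)*(227120/1443) = 454240*I*√13/1443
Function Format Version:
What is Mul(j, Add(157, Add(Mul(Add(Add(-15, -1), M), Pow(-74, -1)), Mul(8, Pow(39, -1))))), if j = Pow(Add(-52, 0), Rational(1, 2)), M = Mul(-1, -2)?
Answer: Mul(Rational(454240, 1443), I, Pow(13, Rational(1, 2))) ≈ Mul(1135.0, I)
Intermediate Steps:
M = 2
j = Mul(2, I, Pow(13, Rational(1, 2))) (j = Pow(-52, Rational(1, 2)) = Mul(2, I, Pow(13, Rational(1, 2))) ≈ Mul(7.2111, I))
Mul(j, Add(157, Add(Mul(Add(Add(-15, -1), M), Pow(-74, -1)), Mul(8, Pow(39, -1))))) = Mul(Mul(2, I, Pow(13, Rational(1, 2))), Add(157, Add(Mul(Add(Add(-15, -1), 2), Pow(-74, -1)), Mul(8, Pow(39, -1))))) = Mul(Mul(2, I, Pow(13, Rational(1, 2))), Add(157, Add(Mul(Add(-16, 2), Rational(-1, 74)), Mul(8, Rational(1, 39))))) = Mul(Mul(2, I, Pow(13, Rational(1, 2))), Add(157, Add(Mul(-14, Rational(-1, 74)), Rational(8, 39)))) = Mul(Mul(2, I, Pow(13, Rational(1, 2))), Add(157, Add(Rational(7, 37), Rational(8, 39)))) = Mul(Mul(2, I, Pow(13, Rational(1, 2))), Add(157, Rational(569, 1443))) = Mul(Mul(2, I, Pow(13, Rational(1, 2))), Rational(227120, 1443)) = Mul(Rational(454240, 1443), I, Pow(13, Rational(1, 2)))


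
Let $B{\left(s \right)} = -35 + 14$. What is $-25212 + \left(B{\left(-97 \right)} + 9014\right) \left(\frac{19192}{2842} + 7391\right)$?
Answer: $\frac{94500451299}{1421} \approx 6.6503 \cdot 10^{7}$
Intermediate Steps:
$B{\left(s \right)} = -21$
$-25212 + \left(B{\left(-97 \right)} + 9014\right) \left(\frac{19192}{2842} + 7391\right) = -25212 + \left(-21 + 9014\right) \left(\frac{19192}{2842} + 7391\right) = -25212 + 8993 \left(19192 \cdot \frac{1}{2842} + 7391\right) = -25212 + 8993 \left(\frac{9596}{1421} + 7391\right) = -25212 + 8993 \cdot \frac{10512207}{1421} = -25212 + \frac{94536277551}{1421} = \frac{94500451299}{1421}$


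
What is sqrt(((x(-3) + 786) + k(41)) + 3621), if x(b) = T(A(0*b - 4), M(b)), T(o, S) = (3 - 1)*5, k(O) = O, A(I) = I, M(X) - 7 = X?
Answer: sqrt(4458) ≈ 66.768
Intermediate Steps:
M(X) = 7 + X
T(o, S) = 10 (T(o, S) = 2*5 = 10)
x(b) = 10
sqrt(((x(-3) + 786) + k(41)) + 3621) = sqrt(((10 + 786) + 41) + 3621) = sqrt((796 + 41) + 3621) = sqrt(837 + 3621) = sqrt(4458)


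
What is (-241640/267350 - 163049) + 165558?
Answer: 67053951/26735 ≈ 2508.1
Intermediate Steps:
(-241640/267350 - 163049) + 165558 = (-241640*1/267350 - 163049) + 165558 = (-24164/26735 - 163049) + 165558 = -4359139179/26735 + 165558 = 67053951/26735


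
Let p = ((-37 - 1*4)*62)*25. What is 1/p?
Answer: -1/63550 ≈ -1.5736e-5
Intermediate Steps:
p = -63550 (p = ((-37 - 4)*62)*25 = -41*62*25 = -2542*25 = -63550)
1/p = 1/(-63550) = -1/63550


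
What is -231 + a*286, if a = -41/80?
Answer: -15103/40 ≈ -377.58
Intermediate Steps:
a = -41/80 (a = -41*1/80 = -41/80 ≈ -0.51250)
-231 + a*286 = -231 - 41/80*286 = -231 - 5863/40 = -15103/40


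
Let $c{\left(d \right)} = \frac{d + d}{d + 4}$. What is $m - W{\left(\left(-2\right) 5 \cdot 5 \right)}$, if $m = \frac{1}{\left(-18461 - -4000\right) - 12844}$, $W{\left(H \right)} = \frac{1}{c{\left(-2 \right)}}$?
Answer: $\frac{27303}{54610} \approx 0.49996$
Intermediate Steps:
$c{\left(d \right)} = \frac{2 d}{4 + d}$
$W{\left(H \right)} = - \frac{1}{2}$ ($W{\left(H \right)} = \frac{1}{2 \left(-2\right) \frac{1}{4 - 2}} = \frac{1}{2 \left(-2\right) \frac{1}{2}} = \frac{1}{-2} = - \frac{1}{2}$)
$m = - \frac{1}{27305}$ ($m = \frac{1}{\left(-18461 + 4000\right) - 12844} = \frac{1}{-14461 - 12844} = \frac{1}{-27305} = - \frac{1}{27305} \approx -3.6623 \cdot 10^{-5}$)
$m - W{\left(\left(-2\right) 5 \cdot 5 \right)} = - \frac{1}{27305} - - \frac{1}{2} = - \frac{1}{27305} + \frac{1}{2} = \frac{27303}{54610}$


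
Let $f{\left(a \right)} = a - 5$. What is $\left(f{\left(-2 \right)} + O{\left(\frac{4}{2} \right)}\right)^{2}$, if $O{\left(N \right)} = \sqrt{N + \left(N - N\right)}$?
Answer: $\left(7 - \sqrt{2}\right)^{2} \approx 31.201$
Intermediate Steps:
$f{\left(a \right)} = -5 + a$
$O{\left(N \right)} = \sqrt{N}$ ($O{\left(N \right)} = \sqrt{N + 0} = \sqrt{N}$)
$\left(f{\left(-2 \right)} + O{\left(\frac{4}{2} \right)}\right)^{2} = \left(\left(-5 - 2\right) + \sqrt{\frac{4}{2}}\right)^{2} = \left(-7 + \sqrt{4 \cdot \frac{1}{2}}\right)^{2} = \left(-7 + \sqrt{2}\right)^{2}$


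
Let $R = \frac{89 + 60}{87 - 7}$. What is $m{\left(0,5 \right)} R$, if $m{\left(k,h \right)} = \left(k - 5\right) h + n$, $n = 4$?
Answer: $- \frac{3129}{80} \approx -39.112$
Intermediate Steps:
$m{\left(k,h \right)} = 4 + h \left(-5 + k\right)$ ($m{\left(k,h \right)} = \left(k - 5\right) h + 4 = \left(-5 + k\right) h + 4 = h \left(-5 + k\right) + 4 = 4 + h \left(-5 + k\right)$)
$R = \frac{149}{80} \approx 1.8625$
$m{\left(0,5 \right)} R = \left(4 - 25 + 5 \cdot 0\right) \frac{149}{80} = \left(4 - 25 + 0\right) \frac{149}{80} = \left(-21\right) \frac{149}{80} = - \frac{3129}{80}$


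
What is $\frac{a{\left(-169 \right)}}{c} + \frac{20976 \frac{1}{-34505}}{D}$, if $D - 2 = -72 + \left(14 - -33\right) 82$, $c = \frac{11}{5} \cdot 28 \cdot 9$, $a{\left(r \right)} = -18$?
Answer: $- \frac{677753}{20772010} \approx -0.032628$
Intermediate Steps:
$c = \frac{2772}{5}$ ($c = 11 \cdot \frac{1}{5} \cdot 28 \cdot 9 = \frac{11}{5} \cdot 28 \cdot 9 = \frac{308}{5} \cdot 9 = \frac{2772}{5} \approx 554.4$)
$D = 3784$ ($D = 2 - \left(72 - \left(14 - -33\right) 82\right) = 2 - \left(72 - \left(14 + 33\right) 82\right) = 2 + \left(-72 + 47 \cdot 82\right) = 2 + \left(-72 + 3854\right) = 2 + 3782 = 3784$)
$\frac{a{\left(-169 \right)}}{c} + \frac{20976 \frac{1}{-34505}}{D} = - \frac{18}{\frac{2772}{5}} + \frac{20976 \frac{1}{-34505}}{3784} = \left(-18\right) \frac{5}{2772} + 20976 \left(- \frac{1}{34505}\right) \frac{1}{3784} = - \frac{5}{154} - \frac{2622}{16320865} = - \frac{677753}{20772010}$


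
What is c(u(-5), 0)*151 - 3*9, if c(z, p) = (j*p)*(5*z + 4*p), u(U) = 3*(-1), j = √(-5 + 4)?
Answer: -27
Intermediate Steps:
j = I (j = √(-1) = I ≈ 1.0*I)
u(U) = -3
c(z, p) = I*p*(4*p + 5*z) (c(z, p) = (I*p)*(5*z + 4*p) = (I*p)*(4*p + 5*z) = I*p*(4*p + 5*z))
c(u(-5), 0)*151 - 3*9 = (I*0*(4*0 + 5*(-3)))*151 - 3*9 = (I*0*(0 - 15))*151 - 27 = (I*0*(-15))*151 - 27 = 0*151 - 27 = 0 - 27 = -27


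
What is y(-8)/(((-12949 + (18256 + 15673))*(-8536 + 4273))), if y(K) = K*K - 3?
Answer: -61/89437740 ≈ -6.8204e-7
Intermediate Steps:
y(K) = -3 + K**2 (y(K) = K**2 - 3 = -3 + K**2)
y(-8)/(((-12949 + (18256 + 15673))*(-8536 + 4273))) = (-3 + (-8)**2)/(((-12949 + (18256 + 15673))*(-8536 + 4273))) = (-3 + 64)/(((-12949 + 33929)*(-4263))) = 61/((20980*(-4263))) = 61/(-89437740) = 61*(-1/89437740) = -61/89437740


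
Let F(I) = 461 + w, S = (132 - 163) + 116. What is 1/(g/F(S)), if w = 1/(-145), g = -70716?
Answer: -16711/2563455 ≈ -0.0065189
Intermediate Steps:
w = -1/145 ≈ -0.0068966
S = 85 (S = -31 + 116 = 85)
F(I) = 66844/145 (F(I) = 461 - 1/145 = 66844/145)
1/(g/F(S)) = 1/(-70716/66844/145) = 1/(-70716*145/66844) = 1/(-2563455/16711) = -16711/2563455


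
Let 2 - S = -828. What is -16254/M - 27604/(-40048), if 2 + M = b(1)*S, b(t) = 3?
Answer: -9097835/1556866 ≈ -5.8437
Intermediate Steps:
S = 830 (S = 2 - 1*(-828) = 2 + 828 = 830)
M = 2488 (M = -2 + 3*830 = -2 + 2490 = 2488)
-16254/M - 27604/(-40048) = -16254/2488 - 27604/(-40048) = -16254*1/2488 - 27604*(-1/40048) = -8127/1244 + 6901/10012 = -9097835/1556866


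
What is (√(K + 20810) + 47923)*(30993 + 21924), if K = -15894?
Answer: 2535941391 + 105834*√1229 ≈ 2.5397e+9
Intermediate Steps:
(√(K + 20810) + 47923)*(30993 + 21924) = (√(-15894 + 20810) + 47923)*(30993 + 21924) = (√4916 + 47923)*52917 = (2*√1229 + 47923)*52917 = (47923 + 2*√1229)*52917 = 2535941391 + 105834*√1229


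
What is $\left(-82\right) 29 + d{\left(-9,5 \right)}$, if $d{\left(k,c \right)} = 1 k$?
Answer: $-2387$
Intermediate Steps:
$d{\left(k,c \right)} = k$
$\left(-82\right) 29 + d{\left(-9,5 \right)} = \left(-82\right) 29 - 9 = -2378 - 9 = -2387$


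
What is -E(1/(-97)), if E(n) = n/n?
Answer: -1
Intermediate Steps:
E(n) = 1
-E(1/(-97)) = -1*1 = -1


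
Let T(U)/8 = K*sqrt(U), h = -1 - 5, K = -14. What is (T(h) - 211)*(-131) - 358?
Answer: 27283 + 14672*I*sqrt(6) ≈ 27283.0 + 35939.0*I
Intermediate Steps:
h = -6
T(U) = -112*sqrt(U) (T(U) = 8*(-14*sqrt(U)) = -112*sqrt(U))
(T(h) - 211)*(-131) - 358 = (-112*I*sqrt(6) - 211)*(-131) - 358 = (-211 - 112*I*sqrt(6))*(-131) - 358 = (27641 + 14672*I*sqrt(6)) - 358 = 27283 + 14672*I*sqrt(6)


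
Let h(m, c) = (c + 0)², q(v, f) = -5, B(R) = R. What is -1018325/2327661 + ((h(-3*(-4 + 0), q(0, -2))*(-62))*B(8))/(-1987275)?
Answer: -3799673939/8810861931 ≈ -0.43125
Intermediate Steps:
h(m, c) = c²
-1018325/2327661 + ((h(-3*(-4 + 0), q(0, -2))*(-62))*B(8))/(-1987275) = -1018325/2327661 + (((-5)²*(-62))*8)/(-1987275) = -1018325*1/2327661 + ((25*(-62))*8)*(-1/1987275) = -145475/332523 - 1550*8*(-1/1987275) = -145475/332523 - 12400*(-1/1987275) = -145475/332523 + 496/79491 = -3799673939/8810861931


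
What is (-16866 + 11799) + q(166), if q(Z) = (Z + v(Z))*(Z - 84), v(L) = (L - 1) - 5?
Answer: 21665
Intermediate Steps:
v(L) = -6 + L (v(L) = (-1 + L) - 5 = -6 + L)
q(Z) = (-84 + Z)*(-6 + 2*Z) (q(Z) = (Z + (-6 + Z))*(Z - 84) = (-6 + 2*Z)*(-84 + Z) = (-84 + Z)*(-6 + 2*Z))
(-16866 + 11799) + q(166) = (-16866 + 11799) + (504 - 174*166 + 2*166²) = -5067 + (504 - 28884 + 2*27556) = -5067 + (504 - 28884 + 55112) = -5067 + 26732 = 21665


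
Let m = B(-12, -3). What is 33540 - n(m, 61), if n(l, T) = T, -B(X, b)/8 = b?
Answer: 33479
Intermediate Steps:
B(X, b) = -8*b
m = 24 (m = -8*(-3) = 24)
33540 - n(m, 61) = 33540 - 1*61 = 33540 - 61 = 33479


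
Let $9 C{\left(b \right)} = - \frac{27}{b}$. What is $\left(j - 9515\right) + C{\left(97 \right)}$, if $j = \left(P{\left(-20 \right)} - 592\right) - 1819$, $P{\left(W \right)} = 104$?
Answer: $- \frac{1146737}{97} \approx -11822.0$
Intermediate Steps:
$C{\left(b \right)} = - \frac{3}{b}$ ($C{\left(b \right)} = \frac{\left(-27\right) \frac{1}{b}}{9} = - \frac{3}{b}$)
$j = -2307$ ($j = \left(104 - 592\right) - 1819 = -488 - 1819 = -2307$)
$\left(j - 9515\right) + C{\left(97 \right)} = \left(-2307 - 9515\right) - \frac{3}{97} = -11822 - \frac{3}{97} = - \frac{1146737}{97}$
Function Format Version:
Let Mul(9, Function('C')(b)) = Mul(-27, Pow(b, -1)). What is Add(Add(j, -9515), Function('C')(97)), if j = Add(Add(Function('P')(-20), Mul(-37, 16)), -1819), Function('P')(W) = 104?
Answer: Rational(-1146737, 97) ≈ -11822.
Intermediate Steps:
Function('C')(b) = Mul(-3, Pow(b, -1)) (Function('C')(b) = Mul(Rational(1, 9), Mul(-27, Pow(b, -1))) = Mul(-3, Pow(b, -1)))
j = -2307 (j = Add(Add(104, Mul(-37, 16)), -1819) = Add(Add(104, -592), -1819) = Add(-488, -1819) = -2307)
Add(Add(j, -9515), Function('C')(97)) = Add(Add(-2307, -9515), Mul(-3, Pow(97, -1))) = Add(-11822, Mul(-3, Rational(1, 97))) = Add(-11822, Rational(-3, 97)) = Rational(-1146737, 97)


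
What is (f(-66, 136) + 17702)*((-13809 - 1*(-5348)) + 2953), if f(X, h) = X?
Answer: -97139088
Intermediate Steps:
(f(-66, 136) + 17702)*((-13809 - 1*(-5348)) + 2953) = (-66 + 17702)*((-13809 - 1*(-5348)) + 2953) = 17636*((-13809 + 5348) + 2953) = 17636*(-8461 + 2953) = 17636*(-5508) = -97139088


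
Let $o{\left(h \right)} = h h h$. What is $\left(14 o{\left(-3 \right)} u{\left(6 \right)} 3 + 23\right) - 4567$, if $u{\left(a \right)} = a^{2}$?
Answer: $-45368$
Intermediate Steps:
$o{\left(h \right)} = h^{3}$ ($o{\left(h \right)} = h^{2} h = h^{3}$)
$\left(14 o{\left(-3 \right)} u{\left(6 \right)} 3 + 23\right) - 4567 = \left(14 \left(-3\right)^{3} \cdot 6^{2} \cdot 3 + 23\right) - 4567 = \left(14 \left(-27\right) 36 \cdot 3 + 23\right) - 4567 = \left(14 \left(\left(-972\right) 3\right) + 23\right) - 4567 = \left(14 \left(-2916\right) + 23\right) - 4567 = \left(-40824 + 23\right) - 4567 = -40801 - 4567 = -45368$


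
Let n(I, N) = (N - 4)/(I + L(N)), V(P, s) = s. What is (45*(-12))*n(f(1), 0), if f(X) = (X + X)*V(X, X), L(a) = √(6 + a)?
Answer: -2160 + 1080*√6 ≈ 485.45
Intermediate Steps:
f(X) = 2*X² (f(X) = (X + X)*X = (2*X)*X = 2*X²)
n(I, N) = (-4 + N)/(I + √(6 + N)) (n(I, N) = (N - 4)/(I + √(6 + N)) = (-4 + N)/(I + √(6 + N)))
(45*(-12))*n(f(1), 0) = (45*(-12))*((-4 + 0)/(2*1² + √(6 + 0))) = -540*(-4)/(2*1 + √6) = -540*(-4)/(2 + √6) = -(-2160)/(2 + √6) = 2160/(2 + √6)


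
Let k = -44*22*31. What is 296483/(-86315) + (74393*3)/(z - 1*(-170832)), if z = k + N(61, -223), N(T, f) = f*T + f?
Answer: -18389052649/10961832370 ≈ -1.6776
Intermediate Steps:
N(T, f) = f + T*f (N(T, f) = T*f + f = f + T*f)
k = -30008 (k = -968*31 = -30008)
z = -43834 (z = -30008 - 223*(1 + 61) = -30008 - 223*62 = -30008 - 13826 = -43834)
296483/(-86315) + (74393*3)/(z - 1*(-170832)) = 296483/(-86315) + (74393*3)/(-43834 - 1*(-170832)) = 296483*(-1/86315) + 223179/(-43834 + 170832) = -296483/86315 + 223179/126998 = -18389052649/10961832370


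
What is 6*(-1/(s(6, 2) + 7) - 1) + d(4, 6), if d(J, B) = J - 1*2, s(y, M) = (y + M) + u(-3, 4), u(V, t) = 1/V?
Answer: -97/22 ≈ -4.4091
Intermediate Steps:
s(y, M) = -⅓ + M + y (s(y, M) = (y + M) + 1/(-3) = (M + y) - ⅓ = -⅓ + M + y)
d(J, B) = -2 + J (d(J, B) = J - 2 = -2 + J)
6*(-1/(s(6, 2) + 7) - 1) + d(4, 6) = 6*(-1/((-⅓ + 2 + 6) + 7) - 1) + (-2 + 4) = 6*(-1/(23/3 + 7) - 1) + 2 = 6*(-1/44/3 - 1) + 2 = 6*(-1*3/44 - 1) + 2 = 6*(-3/44 - 1) + 2 = 6*(-47/44) + 2 = -141/22 + 2 = -97/22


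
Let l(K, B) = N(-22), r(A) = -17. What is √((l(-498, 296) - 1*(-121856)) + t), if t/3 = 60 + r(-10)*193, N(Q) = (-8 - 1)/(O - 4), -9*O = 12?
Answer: 7*√36635/4 ≈ 334.95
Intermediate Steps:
O = -4/3 (O = -⅑*12 = -4/3 ≈ -1.3333)
N(Q) = 27/16 (N(Q) = (-8 - 1)/(-4/3 - 4) = -9/(-16/3) = -9*(-3/16) = 27/16)
l(K, B) = 27/16
t = -9663 (t = 3*(60 - 17*193) = 3*(60 - 3281) = 3*(-3221) = -9663)
√((l(-498, 296) - 1*(-121856)) + t) = √((27/16 - 1*(-121856)) - 9663) = √((27/16 + 121856) - 9663) = √(1949723/16 - 9663) = √(1795115/16) = 7*√36635/4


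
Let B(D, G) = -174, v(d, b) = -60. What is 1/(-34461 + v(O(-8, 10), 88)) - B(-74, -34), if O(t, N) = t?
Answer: 6006653/34521 ≈ 174.00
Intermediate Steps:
1/(-34461 + v(O(-8, 10), 88)) - B(-74, -34) = 1/(-34461 - 60) - 1*(-174) = 1/(-34521) + 174 = -1/34521 + 174 = 6006653/34521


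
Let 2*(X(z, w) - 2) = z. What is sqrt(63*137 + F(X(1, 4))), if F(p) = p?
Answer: sqrt(34534)/2 ≈ 92.917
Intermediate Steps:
X(z, w) = 2 + z/2
sqrt(63*137 + F(X(1, 4))) = sqrt(63*137 + (2 + (1/2)*1)) = sqrt(8631 + (2 + 1/2)) = sqrt(8631 + 5/2) = sqrt(17267/2) = sqrt(34534)/2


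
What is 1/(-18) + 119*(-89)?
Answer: -190639/18 ≈ -10591.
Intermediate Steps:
1/(-18) + 119*(-89) = -1/18 - 10591 = -190639/18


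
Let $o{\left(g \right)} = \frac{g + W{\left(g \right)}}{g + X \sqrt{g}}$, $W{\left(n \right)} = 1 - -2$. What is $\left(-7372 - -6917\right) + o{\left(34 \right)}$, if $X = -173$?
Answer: $- \frac{13602262}{29895} - \frac{6401 \sqrt{34}}{1016430} \approx -455.04$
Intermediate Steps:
$W{\left(n \right)} = 3$ ($W{\left(n \right)} = 1 + 2 = 3$)
$o{\left(g \right)} = \frac{3 + g}{g - 173 \sqrt{g}}$ ($o{\left(g \right)} = \frac{g + 3}{g - 173 \sqrt{g}} = \frac{3 + g}{g - 173 \sqrt{g}}$)
$\left(-7372 - -6917\right) + o{\left(34 \right)} = \left(-7372 - -6917\right) + \frac{3 + 34}{34 - 173 \sqrt{34}} = \left(-7372 + 6917\right) + \frac{1}{34 - 173 \sqrt{34}} \cdot 37 = -455 + \frac{37}{34 - 173 \sqrt{34}}$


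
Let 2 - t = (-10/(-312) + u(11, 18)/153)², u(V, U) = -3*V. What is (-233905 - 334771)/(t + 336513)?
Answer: -3999557450304/2366744755391 ≈ -1.6899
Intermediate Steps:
t = 13829039/7033104 (t = 2 - (-10/(-312) - 3*11/153)² = 2 - (-10*(-1/312) - 33*1/153)² = 2 - (5/156 - 11/51)² = 2 - (-487/2652)² = 2 - 1*237169/7033104 = 2 - 237169/7033104 = 13829039/7033104 ≈ 1.9663)
(-233905 - 334771)/(t + 336513) = (-233905 - 334771)/(13829039/7033104 + 336513) = -568676/2366744755391/7033104 = -568676*7033104/2366744755391 = -3999557450304/2366744755391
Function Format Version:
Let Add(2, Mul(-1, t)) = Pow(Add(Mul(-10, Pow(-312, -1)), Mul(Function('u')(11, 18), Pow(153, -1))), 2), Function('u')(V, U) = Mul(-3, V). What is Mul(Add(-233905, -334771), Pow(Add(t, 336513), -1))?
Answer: Rational(-3999557450304, 2366744755391) ≈ -1.6899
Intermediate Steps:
t = Rational(13829039, 7033104) (t = Add(2, Mul(-1, Pow(Add(Mul(-10, Pow(-312, -1)), Mul(Mul(-3, 11), Pow(153, -1))), 2))) = Add(2, Mul(-1, Pow(Add(Mul(-10, Rational(-1, 312)), Mul(-33, Rational(1, 153))), 2))) = Add(2, Mul(-1, Pow(Add(Rational(5, 156), Rational(-11, 51)), 2))) = Add(2, Mul(-1, Pow(Rational(-487, 2652), 2))) = Add(2, Mul(-1, Rational(237169, 7033104))) = Add(2, Rational(-237169, 7033104)) = Rational(13829039, 7033104) ≈ 1.9663)
Mul(Add(-233905, -334771), Pow(Add(t, 336513), -1)) = Mul(Add(-233905, -334771), Pow(Add(Rational(13829039, 7033104), 336513), -1)) = Mul(-568676, Pow(Rational(2366744755391, 7033104), -1)) = Mul(-568676, Rational(7033104, 2366744755391)) = Rational(-3999557450304, 2366744755391)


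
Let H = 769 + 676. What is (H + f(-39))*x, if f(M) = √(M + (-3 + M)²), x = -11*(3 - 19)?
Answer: 254320 + 880*√69 ≈ 2.6163e+5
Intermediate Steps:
x = 176 (x = -11*(-16) = 176)
H = 1445
(H + f(-39))*x = (1445 + √(-39 + (-3 - 39)²))*176 = (1445 + √(-39 + (-42)²))*176 = (1445 + √(-39 + 1764))*176 = (1445 + √1725)*176 = (1445 + 5*√69)*176 = 254320 + 880*√69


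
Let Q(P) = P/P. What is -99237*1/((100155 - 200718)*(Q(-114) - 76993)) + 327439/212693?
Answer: 845063525029501/548928480624576 ≈ 1.5395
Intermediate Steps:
Q(P) = 1
-99237*1/((100155 - 200718)*(Q(-114) - 76993)) + 327439/212693 = -99237*1/((1 - 76993)*(100155 - 200718)) + 327439/212693 = -99237/((-100563*(-76992))) + 327439*(1/212693) = -99237/7742546496 + 327439/212693 = -99237*1/7742546496 + 327439/212693 = -33079/2580848832 + 327439/212693 = 845063525029501/548928480624576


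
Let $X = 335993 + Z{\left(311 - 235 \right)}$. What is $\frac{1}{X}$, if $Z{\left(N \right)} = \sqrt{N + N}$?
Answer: $\frac{335993}{112891295897} - \frac{2 \sqrt{38}}{112891295897} \approx 2.9761 \cdot 10^{-6}$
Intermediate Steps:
$Z{\left(N \right)} = \sqrt{2} \sqrt{N}$ ($Z{\left(N \right)} = \sqrt{2 N} = \sqrt{2} \sqrt{N}$)
$X = 335993 + 2 \sqrt{38}$ ($X = 335993 + \sqrt{2} \sqrt{311 - 235} = 335993 + \sqrt{2} \sqrt{76} = 335993 + \sqrt{2} \cdot 2 \sqrt{19} = 335993 + 2 \sqrt{38} \approx 3.3601 \cdot 10^{5}$)
$\frac{1}{X} = \frac{1}{335993 + 2 \sqrt{38}}$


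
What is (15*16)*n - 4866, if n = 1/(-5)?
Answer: -4914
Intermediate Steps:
n = -⅕ ≈ -0.20000
(15*16)*n - 4866 = (15*16)*(-⅕) - 4866 = 240*(-⅕) - 4866 = -48 - 4866 = -4914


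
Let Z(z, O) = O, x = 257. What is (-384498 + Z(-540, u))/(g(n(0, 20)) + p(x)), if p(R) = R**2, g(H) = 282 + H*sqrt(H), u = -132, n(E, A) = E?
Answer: -384630/66331 ≈ -5.7986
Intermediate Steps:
g(H) = 282 + H**(3/2)
(-384498 + Z(-540, u))/(g(n(0, 20)) + p(x)) = (-384498 - 132)/((282 + 0**(3/2)) + 257**2) = -384630/((282 + 0) + 66049) = -384630/(282 + 66049) = -384630/66331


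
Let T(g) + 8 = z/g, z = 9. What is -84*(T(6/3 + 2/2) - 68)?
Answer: 6132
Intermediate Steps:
T(g) = -8 + 9/g
-84*(T(6/3 + 2/2) - 68) = -84*((-8 + 9/(6/3 + 2/2)) - 68) = -84*((-8 + 9/(6*(⅓) + 2*(½))) - 68) = -84*((-8 + 9/(2 + 1)) - 68) = -84*((-8 + 9/3) - 68) = -84*((-8 + 9*(⅓)) - 68) = -84*((-8 + 3) - 68) = -84*(-5 - 68) = -84*(-73) = 6132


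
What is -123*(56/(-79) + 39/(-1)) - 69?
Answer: 380400/79 ≈ 4815.2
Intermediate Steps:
-123*(56/(-79) + 39/(-1)) - 69 = -123*(56*(-1/79) + 39*(-1)) - 69 = -123*(-56/79 - 39) - 69 = -123*(-3137/79) - 69 = 385851/79 - 69 = 380400/79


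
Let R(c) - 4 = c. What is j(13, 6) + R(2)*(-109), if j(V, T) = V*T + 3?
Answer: -573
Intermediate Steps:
j(V, T) = 3 + T*V (j(V, T) = T*V + 3 = 3 + T*V)
R(c) = 4 + c
j(13, 6) + R(2)*(-109) = (3 + 6*13) + (4 + 2)*(-109) = (3 + 78) + 6*(-109) = 81 - 654 = -573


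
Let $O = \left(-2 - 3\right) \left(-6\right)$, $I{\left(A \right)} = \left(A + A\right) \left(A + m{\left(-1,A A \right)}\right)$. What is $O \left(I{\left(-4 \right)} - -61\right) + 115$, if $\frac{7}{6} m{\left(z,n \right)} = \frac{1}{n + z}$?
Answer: $\frac{20239}{7} \approx 2891.3$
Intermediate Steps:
$m{\left(z,n \right)} = \frac{6}{7 \left(n + z\right)}$
$I{\left(A \right)} = 2 A \left(A + \frac{6}{7 \left(-1 + A^{2}\right)}\right)$ ($I{\left(A \right)} = \left(A + A\right) \left(A + \frac{6}{7 \left(A A - 1\right)}\right) = 2 A \left(A + \frac{6}{7 \left(A^{2} - 1\right)}\right) = 2 A \left(A + \frac{6}{7 \left(-1 + A^{2}\right)}\right)$)
$O = 30$ ($O = \left(-5\right) \left(-6\right) = 30$)
$O \left(I{\left(-4 \right)} - -61\right) + 115 = 30 \left(\frac{2}{7} \left(-4\right) \frac{1}{-1 + \left(-4\right)^{2}} \left(6 + 7 \left(-4\right) \left(-1 + \left(-4\right)^{2}\right)\right) - -61\right) + 115 = 30 \left(\frac{2}{7} \left(-4\right) \frac{1}{-1 + 16} \left(6 + 7 \left(-4\right) \left(-1 + 16\right)\right) + 61\right) + 115 = 30 \left(\frac{2}{7} \left(-4\right) \frac{1}{15} \left(6 + 7 \left(-4\right) 15\right) + 61\right) + 115 = 30 \left(\frac{2}{7} \left(-4\right) \frac{1}{15} \left(6 - 420\right) + 61\right) + 115 = 30 \left(\frac{2}{7} \left(-4\right) \frac{1}{15} \left(-414\right) + 61\right) + 115 = 30 \left(\frac{1104}{35} + 61\right) + 115 = 30 \cdot \frac{3239}{35} + 115 = \frac{19434}{7} + 115 = \frac{20239}{7}$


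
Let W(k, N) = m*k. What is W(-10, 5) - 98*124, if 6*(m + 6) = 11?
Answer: -36331/3 ≈ -12110.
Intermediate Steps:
m = -25/6 (m = -6 + (⅙)*11 = -6 + 11/6 = -25/6 ≈ -4.1667)
W(k, N) = -25*k/6
W(-10, 5) - 98*124 = -25/6*(-10) - 98*124 = 125/3 - 12152 = -36331/3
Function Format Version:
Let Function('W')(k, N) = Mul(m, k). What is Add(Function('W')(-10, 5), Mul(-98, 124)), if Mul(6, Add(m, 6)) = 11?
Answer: Rational(-36331, 3) ≈ -12110.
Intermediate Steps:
m = Rational(-25, 6) (m = Add(-6, Mul(Rational(1, 6), 11)) = Add(-6, Rational(11, 6)) = Rational(-25, 6) ≈ -4.1667)
Function('W')(k, N) = Mul(Rational(-25, 6), k)
Add(Function('W')(-10, 5), Mul(-98, 124)) = Add(Mul(Rational(-25, 6), -10), Mul(-98, 124)) = Add(Rational(125, 3), -12152) = Rational(-36331, 3)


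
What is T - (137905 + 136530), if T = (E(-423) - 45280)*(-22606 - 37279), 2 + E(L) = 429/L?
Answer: 382321340590/141 ≈ 2.7115e+9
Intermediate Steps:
E(L) = -2 + 429/L
T = 382360035925/141 (T = ((-2 + 429/(-423)) - 45280)*(-22606 - 37279) = ((-2 + 429*(-1/423)) - 45280)*(-59885) = ((-2 - 143/141) - 45280)*(-59885) = (-425/141 - 45280)*(-59885) = -6384905/141*(-59885) = 382360035925/141 ≈ 2.7118e+9)
T - (137905 + 136530) = 382360035925/141 - (137905 + 136530) = 382360035925/141 - 1*274435 = 382360035925/141 - 274435 = 382321340590/141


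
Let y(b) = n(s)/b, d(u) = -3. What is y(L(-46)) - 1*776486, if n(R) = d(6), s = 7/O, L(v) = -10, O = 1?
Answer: -7764857/10 ≈ -7.7649e+5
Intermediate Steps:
s = 7 (s = 7/1 = 7*1 = 7)
n(R) = -3
y(b) = -3/b
y(L(-46)) - 1*776486 = -3/(-10) - 1*776486 = -3*(-⅒) - 776486 = 3/10 - 776486 = -7764857/10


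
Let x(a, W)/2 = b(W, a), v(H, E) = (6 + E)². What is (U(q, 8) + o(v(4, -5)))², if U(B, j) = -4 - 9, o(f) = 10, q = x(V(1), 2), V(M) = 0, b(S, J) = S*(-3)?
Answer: 9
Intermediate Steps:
b(S, J) = -3*S
x(a, W) = -6*W (x(a, W) = 2*(-3*W) = -6*W)
q = -12 (q = -6*2 = -12)
U(B, j) = -13
(U(q, 8) + o(v(4, -5)))² = (-13 + 10)² = (-3)² = 9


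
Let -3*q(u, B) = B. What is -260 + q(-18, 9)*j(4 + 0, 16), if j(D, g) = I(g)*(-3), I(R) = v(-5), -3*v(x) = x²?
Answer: -335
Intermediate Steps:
q(u, B) = -B/3
v(x) = -x²/3
I(R) = -25/3 (I(R) = -⅓*(-5)² = -⅓*25 = -25/3)
j(D, g) = 25 (j(D, g) = -25/3*(-3) = 25)
-260 + q(-18, 9)*j(4 + 0, 16) = -260 - ⅓*9*25 = -260 - 3*25 = -260 - 75 = -335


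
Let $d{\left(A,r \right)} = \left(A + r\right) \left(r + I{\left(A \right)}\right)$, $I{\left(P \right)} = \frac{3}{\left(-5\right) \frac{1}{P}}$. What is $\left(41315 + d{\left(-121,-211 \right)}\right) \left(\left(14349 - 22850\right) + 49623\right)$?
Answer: $\frac{17942309918}{5} \approx 3.5885 \cdot 10^{9}$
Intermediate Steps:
$I{\left(P \right)} = - \frac{3 P}{5}$ ($I{\left(P \right)} = 3 \left(- \frac{P}{5}\right) = - \frac{3 P}{5}$)
$d{\left(A,r \right)} = \left(A + r\right) \left(r - \frac{3 A}{5}\right)$
$\left(41315 + d{\left(-121,-211 \right)}\right) \left(\left(14349 - 22850\right) + 49623\right) = \left(41315 + \left(\left(-211\right)^{2} - \frac{3 \left(-121\right)^{2}}{5} + \frac{2}{5} \left(-121\right) \left(-211\right)\right)\right) \left(\left(14349 - 22850\right) + 49623\right) = \left(41315 + \left(44521 - \frac{43923}{5} + \frac{51062}{5}\right)\right) \left(\left(14349 - 22850\right) + 49623\right) = \left(41315 + \left(44521 - \frac{43923}{5} + \frac{51062}{5}\right)\right) \left(-8501 + 49623\right) = \left(41315 + \frac{229744}{5}\right) 41122 = \frac{436319}{5} \cdot 41122 = \frac{17942309918}{5}$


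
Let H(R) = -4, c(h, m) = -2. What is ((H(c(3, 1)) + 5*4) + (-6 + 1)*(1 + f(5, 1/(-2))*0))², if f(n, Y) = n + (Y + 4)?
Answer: 121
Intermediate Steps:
f(n, Y) = 4 + Y + n (f(n, Y) = n + (4 + Y) = 4 + Y + n)
((H(c(3, 1)) + 5*4) + (-6 + 1)*(1 + f(5, 1/(-2))*0))² = ((-4 + 5*4) + (-6 + 1)*(1 + (4 + 1/(-2) + 5)*0))² = ((-4 + 20) - 5*(1 + (4 + 1*(-½) + 5)*0))² = (16 - 5*(1 + (4 - ½ + 5)*0))² = (16 - 5*(1 + (17/2)*0))² = (16 - 5*(1 + 0))² = (16 - 5*1)² = (16 - 5)² = 11² = 121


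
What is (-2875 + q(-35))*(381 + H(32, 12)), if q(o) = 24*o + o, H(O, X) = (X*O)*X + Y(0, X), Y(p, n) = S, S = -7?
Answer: -18682500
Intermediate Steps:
Y(p, n) = -7
H(O, X) = -7 + O*X² (H(O, X) = (X*O)*X - 7 = (O*X)*X - 7 = O*X² - 7 = -7 + O*X²)
q(o) = 25*o
(-2875 + q(-35))*(381 + H(32, 12)) = (-2875 + 25*(-35))*(381 + (-7 + 32*12²)) = (-2875 - 875)*(381 + (-7 + 32*144)) = -3750*(381 + (-7 + 4608)) = -3750*(381 + 4601) = -3750*4982 = -18682500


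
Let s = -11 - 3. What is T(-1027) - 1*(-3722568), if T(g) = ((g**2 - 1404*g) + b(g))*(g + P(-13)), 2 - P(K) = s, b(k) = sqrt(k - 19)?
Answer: -2520377439 - 1011*I*sqrt(1046) ≈ -2.5204e+9 - 32698.0*I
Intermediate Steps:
s = -14
b(k) = sqrt(-19 + k)
P(K) = 16 (P(K) = 2 - 1*(-14) = 2 + 14 = 16)
T(g) = (16 + g)*(g**2 + sqrt(-19 + g) - 1404*g) (T(g) = ((g**2 - 1404*g) + sqrt(-19 + g))*(g + 16) = (g**2 + sqrt(-19 + g) - 1404*g)*(16 + g) = (16 + g)*(g**2 + sqrt(-19 + g) - 1404*g))
T(-1027) - 1*(-3722568) = ((-1027)**3 - 22464*(-1027) - 1388*(-1027)**2 + 16*sqrt(-19 - 1027) - 1027*sqrt(-19 - 1027)) - 1*(-3722568) = (-1083206683 + 23070528 - 1388*1054729 + 16*sqrt(-1046) - 1027*I*sqrt(1046)) + 3722568 = (-1083206683 + 23070528 - 1463963852 + 16*(I*sqrt(1046)) - 1027*I*sqrt(1046)) + 3722568 = (-1083206683 + 23070528 - 1463963852 + 16*I*sqrt(1046) - 1027*I*sqrt(1046)) + 3722568 = (-2524100007 - 1011*I*sqrt(1046)) + 3722568 = -2520377439 - 1011*I*sqrt(1046)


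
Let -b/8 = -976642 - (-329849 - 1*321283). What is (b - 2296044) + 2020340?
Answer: 2328376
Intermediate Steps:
b = 2604080 (b = -8*(-976642 - (-329849 - 1*321283)) = -8*(-976642 - (-329849 - 321283)) = -8*(-976642 - 1*(-651132)) = -8*(-976642 + 651132) = -8*(-325510) = 2604080)
(b - 2296044) + 2020340 = (2604080 - 2296044) + 2020340 = 308036 + 2020340 = 2328376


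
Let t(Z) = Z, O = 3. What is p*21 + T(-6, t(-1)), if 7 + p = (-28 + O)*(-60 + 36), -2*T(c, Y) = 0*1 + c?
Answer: 12456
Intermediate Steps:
T(c, Y) = -c/2 (T(c, Y) = -(0*1 + c)/2 = -(0 + c)/2 = -c/2)
p = 593 (p = -7 + (-28 + 3)*(-60 + 36) = -7 - 25*(-24) = -7 + 600 = 593)
p*21 + T(-6, t(-1)) = 593*21 - ½*(-6) = 12453 + 3 = 12456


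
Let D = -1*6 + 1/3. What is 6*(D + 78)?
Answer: 434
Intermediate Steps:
D = -17/3 (D = -6 + ⅓ = -17/3 ≈ -5.6667)
6*(D + 78) = 6*(-17/3 + 78) = 6*(217/3) = 434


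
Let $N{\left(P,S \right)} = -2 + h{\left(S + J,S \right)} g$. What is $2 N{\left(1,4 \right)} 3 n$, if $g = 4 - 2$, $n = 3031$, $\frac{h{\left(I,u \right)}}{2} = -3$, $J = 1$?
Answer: $-254604$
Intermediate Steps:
$h{\left(I,u \right)} = -6$ ($h{\left(I,u \right)} = 2 \left(-3\right) = -6$)
$g = 2$ ($g = 4 - 2 = 2$)
$N{\left(P,S \right)} = -14$ ($N{\left(P,S \right)} = -2 - 12 = -14$)
$2 N{\left(1,4 \right)} 3 n = 2 \left(-14\right) 3 \cdot 3031 = \left(-28\right) 3 \cdot 3031 = \left(-84\right) 3031 = -254604$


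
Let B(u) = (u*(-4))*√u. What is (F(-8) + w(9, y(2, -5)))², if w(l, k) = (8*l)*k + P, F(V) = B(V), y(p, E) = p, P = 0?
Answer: 12544 + 18432*I*√2 ≈ 12544.0 + 26067.0*I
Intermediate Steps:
B(u) = -4*u^(3/2) (B(u) = (-4*u)*√u = -4*u^(3/2))
F(V) = -4*V^(3/2)
w(l, k) = 8*k*l (w(l, k) = (8*l)*k + 0 = 8*k*l + 0 = 8*k*l)
(F(-8) + w(9, y(2, -5)))² = (-(-64)*I*√2 + 8*2*9)² = (-(-64)*I*√2 + 144)² = (64*I*√2 + 144)² = (144 + 64*I*√2)²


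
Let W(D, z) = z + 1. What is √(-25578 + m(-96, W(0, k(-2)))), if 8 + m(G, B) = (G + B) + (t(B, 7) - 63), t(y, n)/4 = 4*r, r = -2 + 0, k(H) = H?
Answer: I*√25778 ≈ 160.56*I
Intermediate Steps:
r = -2
W(D, z) = 1 + z
t(y, n) = -32 (t(y, n) = 4*(4*(-2)) = 4*(-8) = -32)
m(G, B) = -103 + B + G (m(G, B) = -8 + ((G + B) + (-32 - 63)) = -8 + ((B + G) - 95) = -8 + (-95 + B + G) = -103 + B + G)
√(-25578 + m(-96, W(0, k(-2)))) = √(-25578 + (-103 + (1 - 2) - 96)) = √(-25578 + (-103 - 1 - 96)) = √(-25578 - 200) = √(-25778) = I*√25778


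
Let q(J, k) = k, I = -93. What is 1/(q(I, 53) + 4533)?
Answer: 1/4586 ≈ 0.00021805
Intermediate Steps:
1/(q(I, 53) + 4533) = 1/(53 + 4533) = 1/4586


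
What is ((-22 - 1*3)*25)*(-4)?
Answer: 2500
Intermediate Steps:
((-22 - 1*3)*25)*(-4) = ((-22 - 3)*25)*(-4) = -25*25*(-4) = -625*(-4) = 2500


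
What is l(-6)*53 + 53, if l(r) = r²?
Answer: 1961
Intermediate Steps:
l(-6)*53 + 53 = (-6)²*53 + 53 = 36*53 + 53 = 1908 + 53 = 1961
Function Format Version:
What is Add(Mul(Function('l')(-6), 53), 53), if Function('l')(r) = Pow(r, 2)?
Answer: 1961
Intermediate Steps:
Add(Mul(Function('l')(-6), 53), 53) = Add(Mul(Pow(-6, 2), 53), 53) = Add(Mul(36, 53), 53) = Add(1908, 53) = 1961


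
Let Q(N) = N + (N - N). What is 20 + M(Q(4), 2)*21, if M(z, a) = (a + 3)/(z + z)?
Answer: 265/8 ≈ 33.125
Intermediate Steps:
Q(N) = N (Q(N) = N + 0 = N)
M(z, a) = (3 + a)/(2*z) (M(z, a) = (3 + a)/((2*z)) = (3 + a)*(1/(2*z)) = (3 + a)/(2*z))
20 + M(Q(4), 2)*21 = 20 + ((½)*(3 + 2)/4)*21 = 20 + ((½)*(¼)*5)*21 = 20 + (5/8)*21 = 20 + 105/8 = 265/8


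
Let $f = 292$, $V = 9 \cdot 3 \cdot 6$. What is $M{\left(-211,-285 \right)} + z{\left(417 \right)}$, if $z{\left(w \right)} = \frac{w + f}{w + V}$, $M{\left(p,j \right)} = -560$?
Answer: $- \frac{323531}{579} \approx -558.78$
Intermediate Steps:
$V = 162$ ($V = 27 \cdot 6 = 162$)
$z{\left(w \right)} = \frac{292 + w}{162 + w}$ ($z{\left(w \right)} = \frac{w + 292}{w + 162} = \frac{292 + w}{162 + w}$)
$M{\left(-211,-285 \right)} + z{\left(417 \right)} = -560 + \frac{292 + 417}{162 + 417} = -560 + \frac{1}{579} \cdot 709 = -560 + \frac{709}{579} = - \frac{323531}{579}$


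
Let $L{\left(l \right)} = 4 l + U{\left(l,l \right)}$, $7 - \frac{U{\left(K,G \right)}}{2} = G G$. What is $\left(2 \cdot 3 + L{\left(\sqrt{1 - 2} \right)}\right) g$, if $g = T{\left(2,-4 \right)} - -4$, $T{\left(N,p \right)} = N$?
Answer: $132 + 24 i \approx 132.0 + 24.0 i$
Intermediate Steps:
$U{\left(K,G \right)} = 14 - 2 G^{2}$ ($U{\left(K,G \right)} = 14 - 2 G G = 14 - 2 G^{2}$)
$g = 6$ ($g = 2 - -4 = 2 + 4 = 6$)
$L{\left(l \right)} = 14 - 2 l^{2} + 4 l$ ($L{\left(l \right)} = 4 l - \left(-14 + 2 l^{2}\right) = 14 - 2 l^{2} + 4 l$)
$\left(2 \cdot 3 + L{\left(\sqrt{1 - 2} \right)}\right) g = \left(2 \cdot 3 + \left(14 - 2 \left(\sqrt{1 - 2}\right)^{2} + 4 \sqrt{1 - 2}\right)\right) 6 = \left(6 + \left(14 - 2 \left(\sqrt{-1}\right)^{2} + 4 \sqrt{-1}\right)\right) 6 = \left(6 + \left(14 - 2 i^{2} + 4 i\right)\right) 6 = \left(6 + \left(14 - -2 + 4 i\right)\right) 6 = \left(6 + \left(14 + 2 + 4 i\right)\right) 6 = \left(6 + \left(16 + 4 i\right)\right) 6 = \left(22 + 4 i\right) 6 = 132 + 24 i$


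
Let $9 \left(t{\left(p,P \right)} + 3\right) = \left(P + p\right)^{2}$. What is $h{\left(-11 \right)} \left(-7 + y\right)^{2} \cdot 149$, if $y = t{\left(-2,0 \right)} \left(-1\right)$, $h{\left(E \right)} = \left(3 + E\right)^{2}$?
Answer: $\frac{15257600}{81} \approx 1.8837 \cdot 10^{5}$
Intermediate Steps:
$t{\left(p,P \right)} = -3 + \frac{\left(P + p\right)^{2}}{9}$
$y = \frac{23}{9}$ ($y = \left(-3 + \frac{\left(0 - 2\right)^{2}}{9}\right) \left(-1\right) = \left(-3 + \frac{\left(-2\right)^{2}}{9}\right) \left(-1\right) = \left(-3 + \frac{1}{9} \cdot 4\right) \left(-1\right) = \left(-3 + \frac{4}{9}\right) \left(-1\right) = \left(- \frac{23}{9}\right) \left(-1\right) = \frac{23}{9} \approx 2.5556$)
$h{\left(-11 \right)} \left(-7 + y\right)^{2} \cdot 149 = \left(3 - 11\right)^{2} \left(-7 + \frac{23}{9}\right)^{2} \cdot 149 = \left(-8\right)^{2} \left(- \frac{40}{9}\right)^{2} \cdot 149 = 64 \cdot \frac{1600}{81} \cdot 149 = \frac{102400}{81} \cdot 149 = \frac{15257600}{81}$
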